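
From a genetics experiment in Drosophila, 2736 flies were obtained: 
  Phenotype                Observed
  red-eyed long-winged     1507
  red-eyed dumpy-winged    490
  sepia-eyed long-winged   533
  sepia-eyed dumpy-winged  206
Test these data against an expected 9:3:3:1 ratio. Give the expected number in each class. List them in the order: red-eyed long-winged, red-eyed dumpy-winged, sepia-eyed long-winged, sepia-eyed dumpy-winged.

Expected counts for N = 2736 under a 9:3:3:1 ratio (total parts = 16):
  red-eyed long-winged: 2736 × 9/16 = 1539
  red-eyed dumpy-winged: 2736 × 3/16 = 513
  sepia-eyed long-winged: 2736 × 3/16 = 513
  sepia-eyed dumpy-winged: 2736 × 1/16 = 171

1539, 513, 513, 171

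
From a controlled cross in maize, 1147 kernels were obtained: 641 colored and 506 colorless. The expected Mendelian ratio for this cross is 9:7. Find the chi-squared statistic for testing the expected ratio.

Total ratio parts = 16. Expected numbers out of 1147:
  colored: 1147 × 9/16 = 645.1875
  colorless: 1147 × 7/16 = 501.8125
χ² = Σ (O − E)² / E
  colored: (641 − 645.1875)² / 645.1875 = 0.0272
  colorless: (506 − 501.8125)² / 501.8125 = 0.0349
χ² = 0.0272 + 0.0349 = 0.0621 ≈ 0.062

0.062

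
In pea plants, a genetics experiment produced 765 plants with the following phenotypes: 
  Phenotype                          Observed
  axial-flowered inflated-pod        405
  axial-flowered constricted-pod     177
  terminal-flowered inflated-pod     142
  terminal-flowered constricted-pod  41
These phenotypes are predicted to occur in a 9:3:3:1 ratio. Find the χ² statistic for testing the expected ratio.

The 9:3:3:1 ratio has 16 parts, so with N = 765 the expected counts are:
  axial-flowered inflated-pod: 765 × 9/16 = 430.3125
  axial-flowered constricted-pod: 765 × 3/16 = 143.4375
  terminal-flowered inflated-pod: 765 × 3/16 = 143.4375
  terminal-flowered constricted-pod: 765 × 1/16 = 47.8125
χ² = Σ (O − E)² / E
  axial-flowered inflated-pod: (405 − 430.3125)² / 430.3125 = 1.4890
  axial-flowered constricted-pod: (177 − 143.4375)² / 143.4375 = 7.8532
  terminal-flowered inflated-pod: (142 − 143.4375)² / 143.4375 = 0.0144
  terminal-flowered constricted-pod: (41 − 47.8125)² / 47.8125 = 0.9707
χ² = 1.4890 + 7.8532 + 0.0144 + 0.9707 = 10.3273 ≈ 10.327

10.327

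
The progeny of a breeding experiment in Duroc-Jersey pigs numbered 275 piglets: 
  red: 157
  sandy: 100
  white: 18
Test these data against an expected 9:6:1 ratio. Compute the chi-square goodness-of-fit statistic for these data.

Total ratio parts = 16. Expected numbers out of 275:
  red: 275 × 9/16 = 154.6875
  sandy: 275 × 6/16 = 103.125
  white: 275 × 1/16 = 17.1875
χ² = Σ (O − E)² / E
  red: (157 − 154.6875)² / 154.6875 = 0.0346
  sandy: (100 − 103.125)² / 103.125 = 0.0947
  white: (18 − 17.1875)² / 17.1875 = 0.0384
χ² = 0.0346 + 0.0947 + 0.0384 = 0.1677 ≈ 0.168

0.168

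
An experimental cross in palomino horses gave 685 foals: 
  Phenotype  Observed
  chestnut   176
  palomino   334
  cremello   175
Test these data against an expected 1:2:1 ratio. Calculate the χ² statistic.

Expected counts for N = 685 under a 1:2:1 ratio (total parts = 4):
  chestnut: 685 × 1/4 = 171.25
  palomino: 685 × 2/4 = 342.5
  cremello: 685 × 1/4 = 171.25
χ² = Σ (O − E)² / E
  chestnut: (176 − 171.25)² / 171.25 = 0.1318
  palomino: (334 − 342.5)² / 342.5 = 0.2109
  cremello: (175 − 171.25)² / 171.25 = 0.0821
χ² = 0.1318 + 0.2109 + 0.0821 = 0.4248 ≈ 0.425

0.425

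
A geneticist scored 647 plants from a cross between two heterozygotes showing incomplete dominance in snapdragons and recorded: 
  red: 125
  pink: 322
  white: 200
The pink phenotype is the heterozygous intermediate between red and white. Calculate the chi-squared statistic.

17.402

With incomplete dominance, a heterozygote × heterozygote cross gives a 1:2:1 phenotypic ratio.
Total ratio parts = 4. Expected numbers out of 647:
  red: 647 × 1/4 = 161.75
  pink: 647 × 2/4 = 323.5
  white: 647 × 1/4 = 161.75
χ² = Σ (O − E)² / E
  red: (125 − 161.75)² / 161.75 = 8.3497
  pink: (322 − 323.5)² / 323.5 = 0.0070
  white: (200 − 161.75)² / 161.75 = 9.0452
χ² = 8.3497 + 0.0070 + 9.0452 = 17.4019 ≈ 17.402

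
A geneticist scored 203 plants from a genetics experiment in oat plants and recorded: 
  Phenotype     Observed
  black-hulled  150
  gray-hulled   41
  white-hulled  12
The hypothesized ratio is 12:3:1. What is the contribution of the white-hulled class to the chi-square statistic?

0.037

Expected counts for N = 203 under a 12:3:1 ratio (total parts = 16):
  black-hulled: 203 × 12/16 = 152.25
  gray-hulled: 203 × 3/16 = 38.0625
  white-hulled: 203 × 1/16 = 12.6875
Contribution of white-hulled: (12 − 12.6875)² / 12.6875 = 0.0373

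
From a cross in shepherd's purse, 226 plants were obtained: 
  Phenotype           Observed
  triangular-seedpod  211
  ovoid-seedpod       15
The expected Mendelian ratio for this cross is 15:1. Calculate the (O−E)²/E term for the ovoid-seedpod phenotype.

Total ratio parts = 16. Expected numbers out of 226:
  triangular-seedpod: 226 × 15/16 = 211.875
  ovoid-seedpod: 226 × 1/16 = 14.125
Contribution of ovoid-seedpod: (15 − 14.125)² / 14.125 = 0.0542

0.054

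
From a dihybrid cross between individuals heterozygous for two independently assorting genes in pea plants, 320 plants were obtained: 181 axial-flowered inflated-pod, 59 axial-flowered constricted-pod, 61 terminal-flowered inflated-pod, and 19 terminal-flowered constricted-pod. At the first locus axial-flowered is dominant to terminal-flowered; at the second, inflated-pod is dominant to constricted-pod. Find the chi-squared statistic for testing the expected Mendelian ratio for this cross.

A dihybrid F₂ with independent assortment and complete dominance at both loci gives a 9:3:3:1 phenotypic ratio.
Under the 9:3:3:1 hypothesis (Σ ratio = 16, N = 320):
  axial-flowered inflated-pod: 320 × 9/16 = 180
  axial-flowered constricted-pod: 320 × 3/16 = 60
  terminal-flowered inflated-pod: 320 × 3/16 = 60
  terminal-flowered constricted-pod: 320 × 1/16 = 20
χ² = Σ (O − E)² / E
  axial-flowered inflated-pod: (181 − 180)² / 180 = 0.0056
  axial-flowered constricted-pod: (59 − 60)² / 60 = 0.0167
  terminal-flowered inflated-pod: (61 − 60)² / 60 = 0.0167
  terminal-flowered constricted-pod: (19 − 20)² / 20 = 0.0500
χ² = 0.0056 + 0.0167 + 0.0167 + 0.0500 = 0.089

0.089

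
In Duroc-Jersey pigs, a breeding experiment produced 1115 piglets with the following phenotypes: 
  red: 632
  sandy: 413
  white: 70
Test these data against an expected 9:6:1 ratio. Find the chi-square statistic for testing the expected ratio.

0.101

Under the 9:6:1 hypothesis (Σ ratio = 16, N = 1115):
  red: 1115 × 9/16 = 627.1875
  sandy: 1115 × 6/16 = 418.125
  white: 1115 × 1/16 = 69.6875
χ² = Σ (O − E)² / E
  red: (632 − 627.1875)² / 627.1875 = 0.0369
  sandy: (413 − 418.125)² / 418.125 = 0.0628
  white: (70 − 69.6875)² / 69.6875 = 0.0014
χ² = 0.0369 + 0.0628 + 0.0014 = 0.1011 ≈ 0.101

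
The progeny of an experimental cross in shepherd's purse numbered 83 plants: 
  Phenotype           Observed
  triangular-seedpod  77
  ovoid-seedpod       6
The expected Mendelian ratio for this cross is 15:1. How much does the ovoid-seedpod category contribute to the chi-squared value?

0.127

Under the 15:1 hypothesis (Σ ratio = 16, N = 83):
  triangular-seedpod: 83 × 15/16 = 77.8125
  ovoid-seedpod: 83 × 1/16 = 5.1875
Contribution of ovoid-seedpod: (6 − 5.1875)² / 5.1875 = 0.1273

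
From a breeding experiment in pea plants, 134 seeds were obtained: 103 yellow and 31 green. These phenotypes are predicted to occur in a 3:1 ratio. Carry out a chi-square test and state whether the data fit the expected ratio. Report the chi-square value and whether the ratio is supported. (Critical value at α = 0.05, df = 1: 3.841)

0.249; consistent

Expected counts for N = 134 under a 3:1 ratio (total parts = 4):
  yellow: 134 × 3/4 = 100.5
  green: 134 × 1/4 = 33.5
χ² = Σ (O − E)² / E
  yellow: (103 − 100.5)² / 100.5 = 0.0622
  green: (31 − 33.5)² / 33.5 = 0.1866
χ² = 0.0622 + 0.1866 = 0.2488 ≈ 0.249
Degrees of freedom = 2 − 1 = 1; critical value at α = 0.05 is 3.841.
Since 0.249 < 3.841, we fail to reject the null hypothesis — the data are consistent with the 3:1 ratio.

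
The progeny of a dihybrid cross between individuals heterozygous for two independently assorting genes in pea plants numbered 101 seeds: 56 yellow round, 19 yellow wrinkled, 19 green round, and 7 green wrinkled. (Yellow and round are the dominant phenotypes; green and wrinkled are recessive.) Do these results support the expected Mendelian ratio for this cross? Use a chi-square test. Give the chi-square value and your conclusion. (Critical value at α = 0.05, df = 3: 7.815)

0.087; consistent

A dihybrid F₂ with independent assortment and complete dominance at both loci gives a 9:3:3:1 phenotypic ratio.
Total ratio parts = 16. Expected numbers out of 101:
  yellow round: 101 × 9/16 = 56.8125
  yellow wrinkled: 101 × 3/16 = 18.9375
  green round: 101 × 3/16 = 18.9375
  green wrinkled: 101 × 1/16 = 6.3125
χ² = Σ (O − E)² / E
  yellow round: (56 − 56.8125)² / 56.8125 = 0.0116
  yellow wrinkled: (19 − 18.9375)² / 18.9375 = 0.0002
  green round: (19 − 18.9375)² / 18.9375 = 0.0002
  green wrinkled: (7 − 6.3125)² / 6.3125 = 0.0749
χ² = 0.0116 + 0.0002 + 0.0002 + 0.0749 = 0.0869 ≈ 0.087
Degrees of freedom = 4 − 1 = 3; critical value at α = 0.05 is 7.815.
Since 0.087 < 7.815, we fail to reject the null hypothesis — the data are consistent with the 9:3:3:1 ratio.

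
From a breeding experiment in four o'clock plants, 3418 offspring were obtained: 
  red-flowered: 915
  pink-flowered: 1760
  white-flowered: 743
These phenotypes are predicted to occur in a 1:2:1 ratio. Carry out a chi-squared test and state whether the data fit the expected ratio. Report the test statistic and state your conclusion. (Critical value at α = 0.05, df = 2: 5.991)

20.355; not consistent

Total ratio parts = 4. Expected numbers out of 3418:
  red-flowered: 3418 × 1/4 = 854.5
  pink-flowered: 3418 × 2/4 = 1709
  white-flowered: 3418 × 1/4 = 854.5
χ² = Σ (O − E)² / E
  red-flowered: (915 − 854.5)² / 854.5 = 4.2835
  pink-flowered: (1760 − 1709)² / 1709 = 1.5219
  white-flowered: (743 − 854.5)² / 854.5 = 14.5492
χ² = 4.2835 + 1.5219 + 14.5492 = 20.3546 ≈ 20.355
Degrees of freedom = 3 − 1 = 2; critical value at α = 0.05 is 5.991.
Since 20.355 > 5.991, we reject the null hypothesis — the data do not fit the 1:2:1 ratio.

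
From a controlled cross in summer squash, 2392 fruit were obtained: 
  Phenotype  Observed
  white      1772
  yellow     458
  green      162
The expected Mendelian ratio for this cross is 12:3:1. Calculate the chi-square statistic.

1.516

Under the 12:3:1 hypothesis (Σ ratio = 16, N = 2392):
  white: 2392 × 12/16 = 1794
  yellow: 2392 × 3/16 = 448.5
  green: 2392 × 1/16 = 149.5
χ² = Σ (O − E)² / E
  white: (1772 − 1794)² / 1794 = 0.2698
  yellow: (458 − 448.5)² / 448.5 = 0.2012
  green: (162 − 149.5)² / 149.5 = 1.0452
χ² = 0.2698 + 0.2012 + 1.0452 = 1.5162 ≈ 1.516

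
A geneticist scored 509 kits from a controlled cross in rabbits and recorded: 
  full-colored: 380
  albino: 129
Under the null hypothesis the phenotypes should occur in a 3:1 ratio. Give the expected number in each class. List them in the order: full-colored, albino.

381.75, 127.25

The 3:1 ratio has 4 parts, so with N = 509 the expected counts are:
  full-colored: 509 × 3/4 = 381.75
  albino: 509 × 1/4 = 127.25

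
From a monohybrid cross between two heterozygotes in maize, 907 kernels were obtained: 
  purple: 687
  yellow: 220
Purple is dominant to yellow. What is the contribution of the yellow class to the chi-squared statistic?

For a monohybrid cross between heterozygotes with complete dominance, the expected phenotypic ratio is 3:1.
Total ratio parts = 4. Expected numbers out of 907:
  purple: 907 × 3/4 = 680.25
  yellow: 907 × 1/4 = 226.75
Contribution of yellow: (220 − 226.75)² / 226.75 = 0.2009

0.201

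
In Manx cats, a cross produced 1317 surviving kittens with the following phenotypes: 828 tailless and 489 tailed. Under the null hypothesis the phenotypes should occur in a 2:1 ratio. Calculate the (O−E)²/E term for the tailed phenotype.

The 2:1 ratio has 3 parts, so with N = 1317 the expected counts are:
  tailless: 1317 × 2/3 = 878
  tailed: 1317 × 1/3 = 439
Contribution of tailed: (489 − 439)² / 439 = 5.6948

5.695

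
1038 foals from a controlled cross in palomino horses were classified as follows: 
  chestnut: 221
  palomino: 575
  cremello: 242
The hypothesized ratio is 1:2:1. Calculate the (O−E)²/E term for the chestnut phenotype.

Expected counts for N = 1038 under a 1:2:1 ratio (total parts = 4):
  chestnut: 1038 × 1/4 = 259.5
  palomino: 1038 × 2/4 = 519
  cremello: 1038 × 1/4 = 259.5
Contribution of chestnut: (221 − 259.5)² / 259.5 = 5.7119

5.712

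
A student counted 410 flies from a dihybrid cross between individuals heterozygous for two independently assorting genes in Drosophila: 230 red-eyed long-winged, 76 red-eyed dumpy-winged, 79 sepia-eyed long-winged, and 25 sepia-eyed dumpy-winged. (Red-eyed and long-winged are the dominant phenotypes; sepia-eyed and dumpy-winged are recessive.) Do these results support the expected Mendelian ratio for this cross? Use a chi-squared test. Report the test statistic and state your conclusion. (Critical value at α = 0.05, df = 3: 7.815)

A dihybrid F₂ with independent assortment and complete dominance at both loci gives a 9:3:3:1 phenotypic ratio.
Under the 9:3:3:1 hypothesis (Σ ratio = 16, N = 410):
  red-eyed long-winged: 410 × 9/16 = 230.625
  red-eyed dumpy-winged: 410 × 3/16 = 76.875
  sepia-eyed long-winged: 410 × 3/16 = 76.875
  sepia-eyed dumpy-winged: 410 × 1/16 = 25.625
χ² = Σ (O − E)² / E
  red-eyed long-winged: (230 − 230.625)² / 230.625 = 0.0017
  red-eyed dumpy-winged: (76 − 76.875)² / 76.875 = 0.0100
  sepia-eyed long-winged: (79 − 76.875)² / 76.875 = 0.0587
  sepia-eyed dumpy-winged: (25 − 25.625)² / 25.625 = 0.0152
χ² = 0.0017 + 0.0100 + 0.0587 + 0.0152 = 0.0856 ≈ 0.086
Degrees of freedom = 4 − 1 = 3; critical value at α = 0.05 is 7.815.
Since 0.086 < 7.815, we fail to reject the null hypothesis — the data are consistent with the 9:3:3:1 ratio.

0.086; consistent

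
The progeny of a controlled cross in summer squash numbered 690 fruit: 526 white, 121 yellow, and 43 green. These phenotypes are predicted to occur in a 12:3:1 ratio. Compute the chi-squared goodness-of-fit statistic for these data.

Expected counts for N = 690 under a 12:3:1 ratio (total parts = 16):
  white: 690 × 12/16 = 517.5
  yellow: 690 × 3/16 = 129.375
  green: 690 × 1/16 = 43.125
χ² = Σ (O − E)² / E
  white: (526 − 517.5)² / 517.5 = 0.1396
  yellow: (121 − 129.375)² / 129.375 = 0.5421
  green: (43 − 43.125)² / 43.125 = 0.0004
χ² = 0.1396 + 0.5421 + 0.0004 = 0.6821 ≈ 0.682

0.682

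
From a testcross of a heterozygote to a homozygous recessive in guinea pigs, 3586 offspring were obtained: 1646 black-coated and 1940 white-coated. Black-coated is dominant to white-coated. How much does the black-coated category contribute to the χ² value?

A testcross of a heterozygote (Aa × aa) gives a 1:1 phenotypic ratio.
Under the 1:1 hypothesis (Σ ratio = 2, N = 3586):
  black-coated: 3586 × 1/2 = 1793
  white-coated: 3586 × 1/2 = 1793
Contribution of black-coated: (1646 − 1793)² / 1793 = 12.0519

12.052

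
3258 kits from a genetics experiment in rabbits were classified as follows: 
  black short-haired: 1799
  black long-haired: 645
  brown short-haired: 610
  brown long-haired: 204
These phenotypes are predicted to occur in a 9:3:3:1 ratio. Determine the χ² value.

Under the 9:3:3:1 hypothesis (Σ ratio = 16, N = 3258):
  black short-haired: 3258 × 9/16 = 1832.625
  black long-haired: 3258 × 3/16 = 610.875
  brown short-haired: 3258 × 3/16 = 610.875
  brown long-haired: 3258 × 1/16 = 203.625
χ² = Σ (O − E)² / E
  black short-haired: (1799 − 1832.625)² / 1832.625 = 0.6170
  black long-haired: (645 − 610.875)² / 610.875 = 1.9063
  brown short-haired: (610 − 610.875)² / 610.875 = 0.0013
  brown long-haired: (204 − 203.625)² / 203.625 = 0.0007
χ² = 0.6170 + 1.9063 + 0.0013 + 0.0007 = 2.5253 ≈ 2.525

2.525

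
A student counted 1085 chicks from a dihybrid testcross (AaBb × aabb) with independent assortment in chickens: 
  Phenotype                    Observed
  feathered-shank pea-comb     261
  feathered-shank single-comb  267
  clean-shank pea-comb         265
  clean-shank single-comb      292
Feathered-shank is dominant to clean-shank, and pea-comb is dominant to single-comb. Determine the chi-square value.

2.185

A dihybrid testcross with independent assortment gives a 1:1:1:1 ratio.
Under the 1:1:1:1 hypothesis (Σ ratio = 4, N = 1085):
  feathered-shank pea-comb: 1085 × 1/4 = 271.25
  feathered-shank single-comb: 1085 × 1/4 = 271.25
  clean-shank pea-comb: 1085 × 1/4 = 271.25
  clean-shank single-comb: 1085 × 1/4 = 271.25
χ² = Σ (O − E)² / E
  feathered-shank pea-comb: (261 − 271.25)² / 271.25 = 0.3873
  feathered-shank single-comb: (267 − 271.25)² / 271.25 = 0.0666
  clean-shank pea-comb: (265 − 271.25)² / 271.25 = 0.1440
  clean-shank single-comb: (292 − 271.25)² / 271.25 = 1.5873
χ² = 0.3873 + 0.0666 + 0.1440 + 1.5873 = 2.1852 ≈ 2.185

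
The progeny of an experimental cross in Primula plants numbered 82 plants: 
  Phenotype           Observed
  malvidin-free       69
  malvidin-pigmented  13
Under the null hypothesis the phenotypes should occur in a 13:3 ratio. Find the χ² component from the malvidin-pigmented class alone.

Expected counts for N = 82 under a 13:3 ratio (total parts = 16):
  malvidin-free: 82 × 13/16 = 66.625
  malvidin-pigmented: 82 × 3/16 = 15.375
Contribution of malvidin-pigmented: (13 − 15.375)² / 15.375 = 0.3669

0.367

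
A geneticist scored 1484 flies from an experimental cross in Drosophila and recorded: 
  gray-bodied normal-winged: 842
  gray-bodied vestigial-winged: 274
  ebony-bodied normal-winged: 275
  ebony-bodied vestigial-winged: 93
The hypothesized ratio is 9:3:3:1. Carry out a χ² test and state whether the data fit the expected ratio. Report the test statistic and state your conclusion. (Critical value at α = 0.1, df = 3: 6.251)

0.167; consistent

The 9:3:3:1 ratio has 16 parts, so with N = 1484 the expected counts are:
  gray-bodied normal-winged: 1484 × 9/16 = 834.75
  gray-bodied vestigial-winged: 1484 × 3/16 = 278.25
  ebony-bodied normal-winged: 1484 × 3/16 = 278.25
  ebony-bodied vestigial-winged: 1484 × 1/16 = 92.75
χ² = Σ (O − E)² / E
  gray-bodied normal-winged: (842 − 834.75)² / 834.75 = 0.0630
  gray-bodied vestigial-winged: (274 − 278.25)² / 278.25 = 0.0649
  ebony-bodied normal-winged: (275 − 278.25)² / 278.25 = 0.0380
  ebony-bodied vestigial-winged: (93 − 92.75)² / 92.75 = 0.0007
χ² = 0.0630 + 0.0649 + 0.0380 + 0.0007 = 0.1666 ≈ 0.167
Degrees of freedom = 4 − 1 = 3; critical value at α = 0.1 is 6.251.
Since 0.167 < 6.251, we fail to reject the null hypothesis — the data are consistent with the 9:3:3:1 ratio.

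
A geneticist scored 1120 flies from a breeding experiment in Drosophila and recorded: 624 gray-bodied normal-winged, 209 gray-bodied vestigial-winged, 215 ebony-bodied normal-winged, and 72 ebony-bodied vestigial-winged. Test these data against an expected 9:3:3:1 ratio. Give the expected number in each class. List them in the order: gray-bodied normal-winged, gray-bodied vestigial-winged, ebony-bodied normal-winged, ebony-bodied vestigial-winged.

630, 210, 210, 70

Under the 9:3:3:1 hypothesis (Σ ratio = 16, N = 1120):
  gray-bodied normal-winged: 1120 × 9/16 = 630
  gray-bodied vestigial-winged: 1120 × 3/16 = 210
  ebony-bodied normal-winged: 1120 × 3/16 = 210
  ebony-bodied vestigial-winged: 1120 × 1/16 = 70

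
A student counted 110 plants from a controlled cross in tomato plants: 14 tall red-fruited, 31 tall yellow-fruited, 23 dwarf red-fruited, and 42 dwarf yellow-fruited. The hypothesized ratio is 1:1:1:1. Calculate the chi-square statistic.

15.455

The 1:1:1:1 ratio has 4 parts, so with N = 110 the expected counts are:
  tall red-fruited: 110 × 1/4 = 27.5
  tall yellow-fruited: 110 × 1/4 = 27.5
  dwarf red-fruited: 110 × 1/4 = 27.5
  dwarf yellow-fruited: 110 × 1/4 = 27.5
χ² = Σ (O − E)² / E
  tall red-fruited: (14 − 27.5)² / 27.5 = 6.6273
  tall yellow-fruited: (31 − 27.5)² / 27.5 = 0.4455
  dwarf red-fruited: (23 − 27.5)² / 27.5 = 0.7364
  dwarf yellow-fruited: (42 − 27.5)² / 27.5 = 7.6455
χ² = 6.6273 + 0.4455 + 0.7364 + 7.6455 = 15.4547 ≈ 15.455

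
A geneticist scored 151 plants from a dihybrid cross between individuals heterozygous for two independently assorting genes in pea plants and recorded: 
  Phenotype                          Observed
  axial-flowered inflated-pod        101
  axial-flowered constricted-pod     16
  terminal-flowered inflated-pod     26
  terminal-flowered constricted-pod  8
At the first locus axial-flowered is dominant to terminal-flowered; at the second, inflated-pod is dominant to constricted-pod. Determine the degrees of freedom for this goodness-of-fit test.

3

A dihybrid F₂ with independent assortment and complete dominance at both loci gives a 9:3:3:1 phenotypic ratio.
A goodness-of-fit test with 4 phenotype classes has df = 4 − 1 = 3.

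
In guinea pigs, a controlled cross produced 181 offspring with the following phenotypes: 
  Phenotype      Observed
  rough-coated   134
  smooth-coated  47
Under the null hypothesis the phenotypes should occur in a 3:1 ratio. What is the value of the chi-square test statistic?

The 3:1 ratio has 4 parts, so with N = 181 the expected counts are:
  rough-coated: 181 × 3/4 = 135.75
  smooth-coated: 181 × 1/4 = 45.25
χ² = Σ (O − E)² / E
  rough-coated: (134 − 135.75)² / 135.75 = 0.0226
  smooth-coated: (47 − 45.25)² / 45.25 = 0.0677
χ² = 0.0226 + 0.0677 = 0.0903 ≈ 0.090

0.090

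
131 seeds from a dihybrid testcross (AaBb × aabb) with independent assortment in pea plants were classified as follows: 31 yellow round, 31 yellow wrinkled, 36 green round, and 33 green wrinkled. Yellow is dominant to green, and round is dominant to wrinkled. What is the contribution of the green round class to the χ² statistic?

0.323

A dihybrid testcross with independent assortment gives a 1:1:1:1 ratio.
Expected counts for N = 131 under a 1:1:1:1 ratio (total parts = 4):
  yellow round: 131 × 1/4 = 32.75
  yellow wrinkled: 131 × 1/4 = 32.75
  green round: 131 × 1/4 = 32.75
  green wrinkled: 131 × 1/4 = 32.75
Contribution of green round: (36 − 32.75)² / 32.75 = 0.3225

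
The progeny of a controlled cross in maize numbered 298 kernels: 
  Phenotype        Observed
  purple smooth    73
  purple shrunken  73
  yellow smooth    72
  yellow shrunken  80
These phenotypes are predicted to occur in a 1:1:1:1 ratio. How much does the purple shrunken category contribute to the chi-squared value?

0.030

Under the 1:1:1:1 hypothesis (Σ ratio = 4, N = 298):
  purple smooth: 298 × 1/4 = 74.5
  purple shrunken: 298 × 1/4 = 74.5
  yellow smooth: 298 × 1/4 = 74.5
  yellow shrunken: 298 × 1/4 = 74.5
Contribution of purple shrunken: (73 − 74.5)² / 74.5 = 0.0302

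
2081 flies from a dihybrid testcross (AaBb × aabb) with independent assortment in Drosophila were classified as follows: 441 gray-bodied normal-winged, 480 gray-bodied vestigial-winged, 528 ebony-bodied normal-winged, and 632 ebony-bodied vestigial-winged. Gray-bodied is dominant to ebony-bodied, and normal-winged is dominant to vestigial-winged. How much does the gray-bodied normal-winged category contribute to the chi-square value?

12.072

A dihybrid testcross with independent assortment gives a 1:1:1:1 ratio.
Under the 1:1:1:1 hypothesis (Σ ratio = 4, N = 2081):
  gray-bodied normal-winged: 2081 × 1/4 = 520.25
  gray-bodied vestigial-winged: 2081 × 1/4 = 520.25
  ebony-bodied normal-winged: 2081 × 1/4 = 520.25
  ebony-bodied vestigial-winged: 2081 × 1/4 = 520.25
Contribution of gray-bodied normal-winged: (441 − 520.25)² / 520.25 = 12.0722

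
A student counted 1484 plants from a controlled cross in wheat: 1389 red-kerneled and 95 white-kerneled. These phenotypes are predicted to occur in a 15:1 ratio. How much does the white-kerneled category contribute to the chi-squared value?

Under the 15:1 hypothesis (Σ ratio = 16, N = 1484):
  red-kerneled: 1484 × 15/16 = 1391.25
  white-kerneled: 1484 × 1/16 = 92.75
Contribution of white-kerneled: (95 − 92.75)² / 92.75 = 0.0546

0.055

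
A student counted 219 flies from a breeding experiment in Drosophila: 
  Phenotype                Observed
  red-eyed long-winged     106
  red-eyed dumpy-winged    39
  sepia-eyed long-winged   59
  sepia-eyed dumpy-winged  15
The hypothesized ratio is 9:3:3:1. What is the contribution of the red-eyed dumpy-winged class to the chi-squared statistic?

0.104

Total ratio parts = 16. Expected numbers out of 219:
  red-eyed long-winged: 219 × 9/16 = 123.1875
  red-eyed dumpy-winged: 219 × 3/16 = 41.0625
  sepia-eyed long-winged: 219 × 3/16 = 41.0625
  sepia-eyed dumpy-winged: 219 × 1/16 = 13.6875
Contribution of red-eyed dumpy-winged: (39 − 41.0625)² / 41.0625 = 0.1036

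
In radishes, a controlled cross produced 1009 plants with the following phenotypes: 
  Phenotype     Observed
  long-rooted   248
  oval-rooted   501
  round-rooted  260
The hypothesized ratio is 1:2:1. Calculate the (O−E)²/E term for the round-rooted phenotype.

Total ratio parts = 4. Expected numbers out of 1009:
  long-rooted: 1009 × 1/4 = 252.25
  oval-rooted: 1009 × 2/4 = 504.5
  round-rooted: 1009 × 1/4 = 252.25
Contribution of round-rooted: (260 − 252.25)² / 252.25 = 0.2381

0.238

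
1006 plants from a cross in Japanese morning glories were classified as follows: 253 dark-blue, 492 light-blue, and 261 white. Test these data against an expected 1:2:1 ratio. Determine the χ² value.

0.608

Under the 1:2:1 hypothesis (Σ ratio = 4, N = 1006):
  dark-blue: 1006 × 1/4 = 251.5
  light-blue: 1006 × 2/4 = 503
  white: 1006 × 1/4 = 251.5
χ² = Σ (O − E)² / E
  dark-blue: (253 − 251.5)² / 251.5 = 0.0089
  light-blue: (492 − 503)² / 503 = 0.2406
  white: (261 − 251.5)² / 251.5 = 0.3588
χ² = 0.0089 + 0.2406 + 0.3588 = 0.6083 ≈ 0.608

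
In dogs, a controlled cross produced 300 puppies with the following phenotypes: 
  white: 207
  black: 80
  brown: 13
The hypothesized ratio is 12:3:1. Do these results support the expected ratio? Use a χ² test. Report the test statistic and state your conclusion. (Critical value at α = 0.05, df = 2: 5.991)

Under the 12:3:1 hypothesis (Σ ratio = 16, N = 300):
  white: 300 × 12/16 = 225
  black: 300 × 3/16 = 56.25
  brown: 300 × 1/16 = 18.75
χ² = Σ (O − E)² / E
  white: (207 − 225)² / 225 = 1.4400
  black: (80 − 56.25)² / 56.25 = 10.0278
  brown: (13 − 18.75)² / 18.75 = 1.7633
χ² = 1.4400 + 10.0278 + 1.7633 = 13.2311 ≈ 13.231
Degrees of freedom = 3 − 1 = 2; critical value at α = 0.05 is 5.991.
Since 13.231 > 5.991, we reject the null hypothesis — the data do not fit the 12:3:1 ratio.

13.231; not consistent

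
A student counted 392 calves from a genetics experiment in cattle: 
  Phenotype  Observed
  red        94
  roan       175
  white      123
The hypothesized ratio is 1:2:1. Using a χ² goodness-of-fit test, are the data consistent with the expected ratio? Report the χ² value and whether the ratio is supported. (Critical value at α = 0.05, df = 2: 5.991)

Under the 1:2:1 hypothesis (Σ ratio = 4, N = 392):
  red: 392 × 1/4 = 98
  roan: 392 × 2/4 = 196
  white: 392 × 1/4 = 98
χ² = Σ (O − E)² / E
  red: (94 − 98)² / 98 = 0.1633
  roan: (175 − 196)² / 196 = 2.2500
  white: (123 − 98)² / 98 = 6.3776
χ² = 0.1633 + 2.2500 + 6.3776 = 8.7909 ≈ 8.791
Degrees of freedom = 3 − 1 = 2; critical value at α = 0.05 is 5.991.
Since 8.791 > 5.991, we reject the null hypothesis — the data do not fit the 1:2:1 ratio.

8.791; not consistent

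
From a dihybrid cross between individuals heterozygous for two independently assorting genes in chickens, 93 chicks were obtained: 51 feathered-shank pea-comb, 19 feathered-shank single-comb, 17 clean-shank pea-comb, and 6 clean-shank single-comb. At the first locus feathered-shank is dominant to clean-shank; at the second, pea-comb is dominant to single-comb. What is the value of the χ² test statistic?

A dihybrid F₂ with independent assortment and complete dominance at both loci gives a 9:3:3:1 phenotypic ratio.
Expected counts for N = 93 under a 9:3:3:1 ratio (total parts = 16):
  feathered-shank pea-comb: 93 × 9/16 = 52.3125
  feathered-shank single-comb: 93 × 3/16 = 17.4375
  clean-shank pea-comb: 93 × 3/16 = 17.4375
  clean-shank single-comb: 93 × 1/16 = 5.8125
χ² = Σ (O − E)² / E
  feathered-shank pea-comb: (51 − 52.3125)² / 52.3125 = 0.0329
  feathered-shank single-comb: (19 − 17.4375)² / 17.4375 = 0.1400
  clean-shank pea-comb: (17 − 17.4375)² / 17.4375 = 0.0110
  clean-shank single-comb: (6 − 5.8125)² / 5.8125 = 0.0060
χ² = 0.0329 + 0.1400 + 0.0110 + 0.0060 = 0.1899 ≈ 0.190

0.190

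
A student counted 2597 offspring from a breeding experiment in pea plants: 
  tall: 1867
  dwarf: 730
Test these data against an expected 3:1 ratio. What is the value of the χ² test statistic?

13.391

Total ratio parts = 4. Expected numbers out of 2597:
  tall: 2597 × 3/4 = 1947.75
  dwarf: 2597 × 1/4 = 649.25
χ² = Σ (O − E)² / E
  tall: (1867 − 1947.75)² / 1947.75 = 3.3477
  dwarf: (730 − 649.25)² / 649.25 = 10.0432
χ² = 3.3477 + 10.0432 = 13.3909 ≈ 13.391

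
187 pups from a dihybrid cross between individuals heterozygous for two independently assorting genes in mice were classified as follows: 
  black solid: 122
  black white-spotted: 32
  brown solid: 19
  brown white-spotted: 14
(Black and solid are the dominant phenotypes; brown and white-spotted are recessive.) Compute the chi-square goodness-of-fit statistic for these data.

10.771

A dihybrid F₂ with independent assortment and complete dominance at both loci gives a 9:3:3:1 phenotypic ratio.
The 9:3:3:1 ratio has 16 parts, so with N = 187 the expected counts are:
  black solid: 187 × 9/16 = 105.1875
  black white-spotted: 187 × 3/16 = 35.0625
  brown solid: 187 × 3/16 = 35.0625
  brown white-spotted: 187 × 1/16 = 11.6875
χ² = Σ (O − E)² / E
  black solid: (122 − 105.1875)² / 105.1875 = 2.6872
  black white-spotted: (32 − 35.0625)² / 35.0625 = 0.2675
  brown solid: (19 − 35.0625)² / 35.0625 = 7.3584
  brown white-spotted: (14 − 11.6875)² / 11.6875 = 0.4576
χ² = 2.6872 + 0.2675 + 7.3584 + 0.4576 = 10.7707 ≈ 10.771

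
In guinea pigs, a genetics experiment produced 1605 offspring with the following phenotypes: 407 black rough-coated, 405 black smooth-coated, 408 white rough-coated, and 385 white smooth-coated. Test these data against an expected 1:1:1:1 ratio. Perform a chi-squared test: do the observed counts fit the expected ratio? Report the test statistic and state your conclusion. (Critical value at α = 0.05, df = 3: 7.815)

Under the 1:1:1:1 hypothesis (Σ ratio = 4, N = 1605):
  black rough-coated: 1605 × 1/4 = 401.25
  black smooth-coated: 1605 × 1/4 = 401.25
  white rough-coated: 1605 × 1/4 = 401.25
  white smooth-coated: 1605 × 1/4 = 401.25
χ² = Σ (O − E)² / E
  black rough-coated: (407 − 401.25)² / 401.25 = 0.0824
  black smooth-coated: (405 − 401.25)² / 401.25 = 0.0350
  white rough-coated: (408 − 401.25)² / 401.25 = 0.1136
  white smooth-coated: (385 − 401.25)² / 401.25 = 0.6581
χ² = 0.0824 + 0.0350 + 0.1136 + 0.6581 = 0.8891 ≈ 0.889
Degrees of freedom = 4 − 1 = 3; critical value at α = 0.05 is 7.815.
Since 0.889 < 7.815, we fail to reject the null hypothesis — the data are consistent with the 1:1:1:1 ratio.

0.889; consistent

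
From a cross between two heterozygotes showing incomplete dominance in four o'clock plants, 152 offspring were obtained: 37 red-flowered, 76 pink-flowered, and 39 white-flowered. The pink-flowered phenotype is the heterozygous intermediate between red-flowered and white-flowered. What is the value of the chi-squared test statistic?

0.053

With incomplete dominance, a heterozygote × heterozygote cross gives a 1:2:1 phenotypic ratio.
Expected counts for N = 152 under a 1:2:1 ratio (total parts = 4):
  red-flowered: 152 × 1/4 = 38
  pink-flowered: 152 × 2/4 = 76
  white-flowered: 152 × 1/4 = 38
χ² = Σ (O − E)² / E
  red-flowered: (37 − 38)² / 38 = 0.0263
  pink-flowered: (76 − 76)² / 76 = 0.0000
  white-flowered: (39 − 38)² / 38 = 0.0263
χ² = 0.0263 + 0.0000 + 0.0263 = 0.0526 ≈ 0.053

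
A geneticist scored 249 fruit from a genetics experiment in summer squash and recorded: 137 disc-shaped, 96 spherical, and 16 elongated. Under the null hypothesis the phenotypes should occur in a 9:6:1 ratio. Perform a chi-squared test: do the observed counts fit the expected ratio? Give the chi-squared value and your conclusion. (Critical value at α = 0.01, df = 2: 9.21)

0.153; consistent

Expected counts for N = 249 under a 9:6:1 ratio (total parts = 16):
  disc-shaped: 249 × 9/16 = 140.0625
  spherical: 249 × 6/16 = 93.375
  elongated: 249 × 1/16 = 15.5625
χ² = Σ (O − E)² / E
  disc-shaped: (137 − 140.0625)² / 140.0625 = 0.0670
  spherical: (96 − 93.375)² / 93.375 = 0.0738
  elongated: (16 − 15.5625)² / 15.5625 = 0.0123
χ² = 0.0670 + 0.0738 + 0.0123 = 0.1531 ≈ 0.153
Degrees of freedom = 3 − 1 = 2; critical value at α = 0.01 is 9.21.
Since 0.153 < 9.21, we fail to reject the null hypothesis — the data are consistent with the 9:6:1 ratio.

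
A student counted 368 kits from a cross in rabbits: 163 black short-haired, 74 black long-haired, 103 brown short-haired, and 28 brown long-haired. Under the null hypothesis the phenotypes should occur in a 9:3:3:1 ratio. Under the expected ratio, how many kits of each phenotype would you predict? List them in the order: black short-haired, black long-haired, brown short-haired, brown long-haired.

The 9:3:3:1 ratio has 16 parts, so with N = 368 the expected counts are:
  black short-haired: 368 × 9/16 = 207
  black long-haired: 368 × 3/16 = 69
  brown short-haired: 368 × 3/16 = 69
  brown long-haired: 368 × 1/16 = 23

207, 69, 69, 23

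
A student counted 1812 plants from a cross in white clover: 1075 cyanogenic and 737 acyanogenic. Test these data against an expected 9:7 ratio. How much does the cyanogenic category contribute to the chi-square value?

Under the 9:7 hypothesis (Σ ratio = 16, N = 1812):
  cyanogenic: 1812 × 9/16 = 1019.25
  acyanogenic: 1812 × 7/16 = 792.75
Contribution of cyanogenic: (1075 − 1019.25)² / 1019.25 = 3.0494

3.049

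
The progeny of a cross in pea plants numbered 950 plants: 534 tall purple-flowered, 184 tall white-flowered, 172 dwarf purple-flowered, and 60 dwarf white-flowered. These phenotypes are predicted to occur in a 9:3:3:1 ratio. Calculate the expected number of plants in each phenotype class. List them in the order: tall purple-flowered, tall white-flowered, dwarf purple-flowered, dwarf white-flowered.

The 9:3:3:1 ratio has 16 parts, so with N = 950 the expected counts are:
  tall purple-flowered: 950 × 9/16 = 534.375
  tall white-flowered: 950 × 3/16 = 178.125
  dwarf purple-flowered: 950 × 3/16 = 178.125
  dwarf white-flowered: 950 × 1/16 = 59.375

534.375, 178.125, 178.125, 59.375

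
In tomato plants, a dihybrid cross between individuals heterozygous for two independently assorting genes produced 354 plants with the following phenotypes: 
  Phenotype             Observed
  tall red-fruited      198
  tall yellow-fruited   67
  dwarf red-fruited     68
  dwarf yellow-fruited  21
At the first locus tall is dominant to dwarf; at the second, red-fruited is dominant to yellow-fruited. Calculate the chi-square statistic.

0.109

A dihybrid F₂ with independent assortment and complete dominance at both loci gives a 9:3:3:1 phenotypic ratio.
Total ratio parts = 16. Expected numbers out of 354:
  tall red-fruited: 354 × 9/16 = 199.125
  tall yellow-fruited: 354 × 3/16 = 66.375
  dwarf red-fruited: 354 × 3/16 = 66.375
  dwarf yellow-fruited: 354 × 1/16 = 22.125
χ² = Σ (O − E)² / E
  tall red-fruited: (198 − 199.125)² / 199.125 = 0.0064
  tall yellow-fruited: (67 − 66.375)² / 66.375 = 0.0059
  dwarf red-fruited: (68 − 66.375)² / 66.375 = 0.0398
  dwarf yellow-fruited: (21 − 22.125)² / 22.125 = 0.0572
χ² = 0.0064 + 0.0059 + 0.0398 + 0.0572 = 0.1093 ≈ 0.109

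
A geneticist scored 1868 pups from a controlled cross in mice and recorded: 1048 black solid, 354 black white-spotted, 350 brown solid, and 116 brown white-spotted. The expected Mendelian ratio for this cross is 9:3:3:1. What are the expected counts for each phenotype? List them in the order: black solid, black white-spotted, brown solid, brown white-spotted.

Expected counts for N = 1868 under a 9:3:3:1 ratio (total parts = 16):
  black solid: 1868 × 9/16 = 1050.75
  black white-spotted: 1868 × 3/16 = 350.25
  brown solid: 1868 × 3/16 = 350.25
  brown white-spotted: 1868 × 1/16 = 116.75

1050.75, 350.25, 350.25, 116.75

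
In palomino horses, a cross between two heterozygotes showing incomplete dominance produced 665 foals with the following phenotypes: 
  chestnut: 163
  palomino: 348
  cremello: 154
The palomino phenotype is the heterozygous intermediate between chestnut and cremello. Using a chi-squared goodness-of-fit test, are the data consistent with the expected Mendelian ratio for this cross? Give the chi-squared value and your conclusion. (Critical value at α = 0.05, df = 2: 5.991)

1.689; consistent

With incomplete dominance, a heterozygote × heterozygote cross gives a 1:2:1 phenotypic ratio.
The 1:2:1 ratio has 4 parts, so with N = 665 the expected counts are:
  chestnut: 665 × 1/4 = 166.25
  palomino: 665 × 2/4 = 332.5
  cremello: 665 × 1/4 = 166.25
χ² = Σ (O − E)² / E
  chestnut: (163 − 166.25)² / 166.25 = 0.0635
  palomino: (348 − 332.5)² / 332.5 = 0.7226
  cremello: (154 − 166.25)² / 166.25 = 0.9026
χ² = 0.0635 + 0.7226 + 0.9026 = 1.6887 ≈ 1.689
Degrees of freedom = 3 − 1 = 2; critical value at α = 0.05 is 5.991.
Since 1.689 < 5.991, we fail to reject the null hypothesis — the data are consistent with the 1:2:1 ratio.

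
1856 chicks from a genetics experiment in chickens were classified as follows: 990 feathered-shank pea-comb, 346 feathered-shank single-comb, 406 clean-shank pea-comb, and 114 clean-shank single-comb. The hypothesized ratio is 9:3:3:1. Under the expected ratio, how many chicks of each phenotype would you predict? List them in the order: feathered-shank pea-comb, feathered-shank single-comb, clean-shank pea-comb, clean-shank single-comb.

Expected counts for N = 1856 under a 9:3:3:1 ratio (total parts = 16):
  feathered-shank pea-comb: 1856 × 9/16 = 1044
  feathered-shank single-comb: 1856 × 3/16 = 348
  clean-shank pea-comb: 1856 × 3/16 = 348
  clean-shank single-comb: 1856 × 1/16 = 116

1044, 348, 348, 116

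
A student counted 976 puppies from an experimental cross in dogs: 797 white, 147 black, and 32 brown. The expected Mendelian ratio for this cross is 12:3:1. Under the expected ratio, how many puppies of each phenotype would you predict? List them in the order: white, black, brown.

The 12:3:1 ratio has 16 parts, so with N = 976 the expected counts are:
  white: 976 × 12/16 = 732
  black: 976 × 3/16 = 183
  brown: 976 × 1/16 = 61

732, 183, 61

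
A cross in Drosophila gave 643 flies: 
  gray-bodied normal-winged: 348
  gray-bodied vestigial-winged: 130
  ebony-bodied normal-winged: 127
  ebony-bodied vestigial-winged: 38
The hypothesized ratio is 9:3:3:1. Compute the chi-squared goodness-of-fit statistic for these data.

Total ratio parts = 16. Expected numbers out of 643:
  gray-bodied normal-winged: 643 × 9/16 = 361.6875
  gray-bodied vestigial-winged: 643 × 3/16 = 120.5625
  ebony-bodied normal-winged: 643 × 3/16 = 120.5625
  ebony-bodied vestigial-winged: 643 × 1/16 = 40.1875
χ² = Σ (O − E)² / E
  gray-bodied normal-winged: (348 − 361.6875)² / 361.6875 = 0.5180
  gray-bodied vestigial-winged: (130 − 120.5625)² / 120.5625 = 0.7388
  ebony-bodied normal-winged: (127 − 120.5625)² / 120.5625 = 0.3437
  ebony-bodied vestigial-winged: (38 − 40.1875)² / 40.1875 = 0.1191
χ² = 0.5180 + 0.7388 + 0.3437 + 0.1191 = 1.7196 ≈ 1.720

1.720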